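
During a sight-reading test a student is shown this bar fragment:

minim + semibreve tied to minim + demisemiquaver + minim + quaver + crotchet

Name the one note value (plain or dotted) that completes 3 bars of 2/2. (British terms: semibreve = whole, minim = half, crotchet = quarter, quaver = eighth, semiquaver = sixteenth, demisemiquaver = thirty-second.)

dotted sixteenth note

3 bars of 2/2 = 96 thirty-second notes.
Each duration in thirty-second notes: minim = 16; semibreve tied to minim (semibreve + minim) = 48; demisemiquaver = 1; minim = 16; quaver = 4; crotchet = 8.
Adding: 16 + 48 + 1 + 16 + 4 + 8 = 93.
Remaining: 96 − 93 = 3 thirty-second notes, which is a dotted sixteenth note.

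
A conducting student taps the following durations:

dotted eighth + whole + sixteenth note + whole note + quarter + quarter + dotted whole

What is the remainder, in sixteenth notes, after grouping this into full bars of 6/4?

One bar of 6/4 = 24 sixteenth notes.
Express everything in sixteenth notes: dotted eighth = 3; whole = 16; sixteenth note = 1; whole note = 16; quarter = 4; quarter = 4; dotted whole = 24.
Total: 3 + 16 + 1 + 16 + 4 + 4 + 24 = 68.
68 ÷ 24 = 2 complete bars with 20 sixteenth notes remaining.

20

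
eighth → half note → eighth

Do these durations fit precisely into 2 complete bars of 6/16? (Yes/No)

One bar of 6/16 = 3 eighth notes, so 2 bars = 6.
Express everything in eighth notes: eighth = 1; half note = 4; eighth = 1.
Adding: 1 + 4 + 1 = 6.
6 equals 6, so the answer is Yes.

Yes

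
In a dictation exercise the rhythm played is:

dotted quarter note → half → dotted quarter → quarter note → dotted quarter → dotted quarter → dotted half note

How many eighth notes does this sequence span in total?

Working in eighth notes: dotted quarter note = 3; half = 4; dotted quarter = 3; quarter note = 2; dotted quarter = 3; dotted quarter = 3; dotted half note = 6.
Total: 3 + 4 + 3 + 2 + 3 + 3 + 6 = 24 eighth notes.

24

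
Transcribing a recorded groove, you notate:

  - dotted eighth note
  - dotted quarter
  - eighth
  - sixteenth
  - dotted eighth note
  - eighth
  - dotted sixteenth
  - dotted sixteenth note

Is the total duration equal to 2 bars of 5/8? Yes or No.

Yes

One bar of 5/8 = 20 thirty-second notes, so 2 bars = 40.
Express everything in thirty-second notes: dotted eighth note = 6; dotted quarter = 12; eighth = 4; sixteenth = 2; dotted eighth note = 6; eighth = 4; dotted sixteenth = 3; dotted sixteenth note = 3.
Adding: 6 + 12 + 4 + 2 + 6 + 4 + 3 + 3 = 40.
40 equals 40, so the answer is Yes.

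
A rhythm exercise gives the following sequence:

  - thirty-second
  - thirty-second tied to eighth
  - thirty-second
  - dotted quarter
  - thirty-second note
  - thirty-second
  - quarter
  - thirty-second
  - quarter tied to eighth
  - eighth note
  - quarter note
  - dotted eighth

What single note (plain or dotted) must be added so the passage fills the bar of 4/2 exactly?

The bar of 4/2 = 64 thirty-second notes.
In thirty-second notes: thirty-second = 1; thirty-second tied to eighth (thirty-second + eighth) = 5; thirty-second = 1; dotted quarter = 12; thirty-second note = 1; thirty-second = 1; quarter = 8; thirty-second = 1; quarter tied to eighth (quarter + eighth) = 12; eighth note = 4; quarter note = 8; dotted eighth = 6.
Altogether 1 + 5 + 1 + 12 + 1 + 1 + 8 + 1 + 12 + 4 + 8 + 6 = 60.
Remaining: 64 − 60 = 4 thirty-second notes, which is a eighth note.

eighth note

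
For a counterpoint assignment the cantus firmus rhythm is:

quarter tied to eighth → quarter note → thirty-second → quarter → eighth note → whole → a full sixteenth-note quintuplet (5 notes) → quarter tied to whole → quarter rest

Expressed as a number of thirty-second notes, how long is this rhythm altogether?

121

Each duration in thirty-second notes: quarter tied to eighth (quarter + eighth) = 12; quarter note = 8; thirty-second = 1; quarter = 8; eighth note = 4; whole = 32; a full sixteenth-note quintuplet (5 notes) (five quintuplet sixteenths span one quarter) = 8; quarter tied to whole (quarter + whole) = 40; quarter rest = 8.
Adding: 12 + 8 + 1 + 8 + 4 + 32 + 8 + 40 + 8 = 121 thirty-second notes.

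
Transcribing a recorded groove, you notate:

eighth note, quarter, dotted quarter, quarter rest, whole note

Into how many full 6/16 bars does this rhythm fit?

5

One bar of 6/16 = 3 eighth notes.
Convert each value to eighth notes: eighth note = 1; quarter = 2; dotted quarter = 3; quarter rest = 2; whole note = 8.
Adding: 1 + 2 + 3 + 2 + 8 = 16.
16 ÷ 3 = 5 complete bars with 1 left over.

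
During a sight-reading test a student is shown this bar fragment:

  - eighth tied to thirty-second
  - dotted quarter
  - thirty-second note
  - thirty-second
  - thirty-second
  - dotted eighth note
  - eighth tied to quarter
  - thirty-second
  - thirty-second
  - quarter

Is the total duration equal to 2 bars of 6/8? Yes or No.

One bar of 6/8 = 24 thirty-second notes, so 2 bars = 48.
Working in thirty-second notes: eighth tied to thirty-second (eighth + thirty-second) = 5; dotted quarter = 12; thirty-second note = 1; thirty-second = 1; thirty-second = 1; dotted eighth note = 6; eighth tied to quarter (eighth + quarter) = 12; thirty-second = 1; thirty-second = 1; quarter = 8.
Adding: 5 + 12 + 1 + 1 + 1 + 6 + 12 + 1 + 1 + 8 = 48.
48 equals 48, so the answer is Yes.

Yes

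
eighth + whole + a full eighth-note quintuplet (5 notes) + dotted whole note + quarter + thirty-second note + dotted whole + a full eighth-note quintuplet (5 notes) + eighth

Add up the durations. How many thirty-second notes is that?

177

Working in thirty-second notes: eighth = 4; whole = 32; a full eighth-note quintuplet (5 notes) (five quintuplet eighths span one half) = 16; dotted whole note = 48; quarter = 8; thirty-second note = 1; dotted whole = 48; a full eighth-note quintuplet (5 notes) (five quintuplet eighths span one half) = 16; eighth = 4.
Sum: 4 + 32 + 16 + 48 + 8 + 1 + 48 + 16 + 4 = 177 thirty-second notes.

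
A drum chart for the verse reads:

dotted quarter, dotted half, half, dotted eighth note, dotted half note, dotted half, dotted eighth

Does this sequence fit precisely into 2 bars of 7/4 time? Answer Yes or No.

One bar of 7/4 = 28 sixteenth notes, so 2 bars = 56.
Convert each value to sixteenth notes: dotted quarter = 6; dotted half = 12; half = 8; dotted eighth note = 3; dotted half note = 12; dotted half = 12; dotted eighth = 3.
Adding: 6 + 12 + 8 + 3 + 12 + 12 + 3 = 56.
56 equals 56, so the answer is Yes.

Yes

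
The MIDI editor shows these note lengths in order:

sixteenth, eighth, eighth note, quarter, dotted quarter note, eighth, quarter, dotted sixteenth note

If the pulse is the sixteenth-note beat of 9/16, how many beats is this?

One sixteenth-note beat = 2 thirty-second notes.
Working in thirty-second notes: sixteenth = 2; eighth = 4; eighth note = 4; quarter = 8; dotted quarter note = 12; eighth = 4; quarter = 8; dotted sixteenth note = 3.
Adding: 2 + 4 + 4 + 8 + 12 + 4 + 8 + 3 = 45.
45 ÷ 2 = 22.5 beats.

22.5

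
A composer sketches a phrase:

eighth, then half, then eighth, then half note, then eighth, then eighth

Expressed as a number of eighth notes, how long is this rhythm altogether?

Express everything in eighth notes: eighth = 1; half = 4; eighth = 1; half note = 4; eighth = 1; eighth = 1.
Total: 1 + 4 + 1 + 4 + 1 + 1 = 12 eighth notes.

12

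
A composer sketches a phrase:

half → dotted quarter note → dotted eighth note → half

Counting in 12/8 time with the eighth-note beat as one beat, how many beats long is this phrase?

One eighth-note beat = 2 sixteenth notes.
Convert each value to sixteenth notes: half = 8; dotted quarter note = 6; dotted eighth note = 3; half = 8.
Adding: 8 + 6 + 3 + 8 = 25.
25 ÷ 2 = 12.5 beats.

12.5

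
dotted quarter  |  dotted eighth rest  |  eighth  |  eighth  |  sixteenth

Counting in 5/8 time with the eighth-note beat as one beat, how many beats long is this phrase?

One eighth-note beat = 2 sixteenth notes.
Convert each value to sixteenth notes: dotted quarter = 6; dotted eighth rest = 3; eighth = 2; eighth = 2; sixteenth = 1.
Altogether 6 + 3 + 2 + 2 + 1 = 14.
14 ÷ 2 = 7 beats.

7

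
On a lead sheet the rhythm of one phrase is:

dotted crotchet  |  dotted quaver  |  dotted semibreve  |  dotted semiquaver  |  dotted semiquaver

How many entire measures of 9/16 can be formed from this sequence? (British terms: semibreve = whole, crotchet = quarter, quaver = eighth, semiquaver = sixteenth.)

One bar of 9/16 = 18 thirty-second notes.
Working in thirty-second notes: dotted crotchet = 12; dotted quaver = 6; dotted semibreve = 48; dotted semiquaver = 3; dotted semiquaver = 3.
Altogether 12 + 6 + 48 + 3 + 3 = 72.
72 ÷ 18 = 4 complete bars with 0 left over.

4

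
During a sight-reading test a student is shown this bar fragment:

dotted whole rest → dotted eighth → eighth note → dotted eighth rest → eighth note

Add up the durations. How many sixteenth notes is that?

Working in sixteenth notes: dotted whole rest = 24; dotted eighth = 3; eighth note = 2; dotted eighth rest = 3; eighth note = 2.
Altogether 24 + 3 + 2 + 3 + 2 = 34 sixteenth notes.

34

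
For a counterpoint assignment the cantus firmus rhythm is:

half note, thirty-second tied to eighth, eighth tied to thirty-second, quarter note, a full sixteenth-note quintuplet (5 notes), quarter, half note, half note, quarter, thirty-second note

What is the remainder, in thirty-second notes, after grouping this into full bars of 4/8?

11

One bar of 4/8 = 16 thirty-second notes.
Convert each value to thirty-second notes: half note = 16; thirty-second tied to eighth (thirty-second + eighth) = 5; eighth tied to thirty-second (eighth + thirty-second) = 5; quarter note = 8; a full sixteenth-note quintuplet (5 notes) (five quintuplet sixteenths span one quarter) = 8; quarter = 8; half note = 16; half note = 16; quarter = 8; thirty-second note = 1.
Sum: 16 + 5 + 5 + 8 + 8 + 8 + 16 + 16 + 8 + 1 = 91.
91 ÷ 16 = 5 complete bars with 11 thirty-second notes remaining.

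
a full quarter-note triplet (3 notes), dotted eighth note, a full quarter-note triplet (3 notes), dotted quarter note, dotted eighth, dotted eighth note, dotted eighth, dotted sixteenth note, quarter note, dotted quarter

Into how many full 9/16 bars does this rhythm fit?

One bar of 9/16 = 18 thirty-second notes.
Convert each value to thirty-second notes: a full quarter-note triplet (3 notes) (three triplet quarters span one half) = 16; dotted eighth note = 6; a full quarter-note triplet (3 notes) (three triplet quarters span one half) = 16; dotted quarter note = 12; dotted eighth = 6; dotted eighth note = 6; dotted eighth = 6; dotted sixteenth note = 3; quarter note = 8; dotted quarter = 12.
Total: 16 + 6 + 16 + 12 + 6 + 6 + 6 + 3 + 8 + 12 = 91.
91 ÷ 18 = 5 complete bars with 1 left over.

5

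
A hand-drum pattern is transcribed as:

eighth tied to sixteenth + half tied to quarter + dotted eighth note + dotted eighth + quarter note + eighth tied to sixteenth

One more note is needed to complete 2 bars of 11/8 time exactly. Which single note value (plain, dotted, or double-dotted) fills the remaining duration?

2 bars of 11/8 = 44 sixteenth notes.
Express everything in sixteenth notes: eighth tied to sixteenth (eighth + sixteenth) = 3; half tied to quarter (half + quarter) = 12; dotted eighth note = 3; dotted eighth = 3; quarter note = 4; eighth tied to sixteenth (eighth + sixteenth) = 3.
Total: 3 + 12 + 3 + 3 + 4 + 3 = 28.
Remaining: 44 − 28 = 16 sixteenth notes, which is a whole note.

whole note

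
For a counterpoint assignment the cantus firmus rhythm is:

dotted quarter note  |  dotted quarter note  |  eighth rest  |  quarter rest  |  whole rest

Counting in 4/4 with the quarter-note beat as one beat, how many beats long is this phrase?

8.5

One quarter-note beat = 2 eighth notes.
In eighth notes: dotted quarter note = 3; dotted quarter note = 3; eighth rest = 1; quarter rest = 2; whole rest = 8.
Sum: 3 + 3 + 1 + 2 + 8 = 17.
17 ÷ 2 = 8.5 beats.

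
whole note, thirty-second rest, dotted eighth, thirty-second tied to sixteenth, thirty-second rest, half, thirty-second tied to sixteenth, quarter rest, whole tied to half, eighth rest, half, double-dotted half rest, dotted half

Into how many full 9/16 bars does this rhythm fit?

10

One bar of 9/16 = 18 thirty-second notes.
Each duration in thirty-second notes: whole note = 32; thirty-second rest = 1; dotted eighth = 6; thirty-second tied to sixteenth (thirty-second + sixteenth) = 3; thirty-second rest = 1; half = 16; thirty-second tied to sixteenth (thirty-second + sixteenth) = 3; quarter rest = 8; whole tied to half (whole + half) = 48; eighth rest = 4; half = 16; double-dotted half rest = 28; dotted half = 24.
Total: 32 + 1 + 6 + 3 + 1 + 16 + 3 + 8 + 48 + 4 + 16 + 28 + 24 = 190.
190 ÷ 18 = 10 complete bars with 10 left over.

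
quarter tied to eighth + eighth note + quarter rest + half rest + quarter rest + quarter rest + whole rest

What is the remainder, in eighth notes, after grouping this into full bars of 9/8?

One bar of 9/8 = 9 eighth notes.
Convert each value to eighth notes: quarter tied to eighth (quarter + eighth) = 3; eighth note = 1; quarter rest = 2; half rest = 4; quarter rest = 2; quarter rest = 2; whole rest = 8.
Altogether 3 + 1 + 2 + 4 + 2 + 2 + 8 = 22.
22 ÷ 9 = 2 complete bars with 4 eighth notes remaining.

4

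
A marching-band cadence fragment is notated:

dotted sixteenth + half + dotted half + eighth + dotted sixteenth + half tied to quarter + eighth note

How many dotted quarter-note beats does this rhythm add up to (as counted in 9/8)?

One dotted quarter-note beat = 12 thirty-second notes.
In thirty-second notes: dotted sixteenth = 3; half = 16; dotted half = 24; eighth = 4; dotted sixteenth = 3; half tied to quarter (half + quarter) = 24; eighth note = 4.
Total: 3 + 16 + 24 + 4 + 3 + 24 + 4 = 78.
78 ÷ 12 = 6.5 beats.

6.5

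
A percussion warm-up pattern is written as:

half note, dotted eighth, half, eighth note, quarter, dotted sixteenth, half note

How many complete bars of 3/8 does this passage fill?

5

One bar of 3/8 = 12 thirty-second notes.
In thirty-second notes: half note = 16; dotted eighth = 6; half = 16; eighth note = 4; quarter = 8; dotted sixteenth = 3; half note = 16.
Altogether 16 + 6 + 16 + 4 + 8 + 3 + 16 = 69.
69 ÷ 12 = 5 complete bars with 9 left over.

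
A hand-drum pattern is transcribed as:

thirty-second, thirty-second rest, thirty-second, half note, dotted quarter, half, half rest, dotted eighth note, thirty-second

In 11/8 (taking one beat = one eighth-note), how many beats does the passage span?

17.5

One eighth-note beat = 4 thirty-second notes.
In thirty-second notes: thirty-second = 1; thirty-second rest = 1; thirty-second = 1; half note = 16; dotted quarter = 12; half = 16; half rest = 16; dotted eighth note = 6; thirty-second = 1.
Sum: 1 + 1 + 1 + 16 + 12 + 16 + 16 + 6 + 1 = 70.
70 ÷ 4 = 17.5 beats.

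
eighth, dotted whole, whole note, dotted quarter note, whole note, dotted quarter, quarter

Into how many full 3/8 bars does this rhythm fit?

One bar of 3/8 = 3 eighth notes.
Working in eighth notes: eighth = 1; dotted whole = 12; whole note = 8; dotted quarter note = 3; whole note = 8; dotted quarter = 3; quarter = 2.
Altogether 1 + 12 + 8 + 3 + 8 + 3 + 2 = 37.
37 ÷ 3 = 12 complete bars with 1 left over.

12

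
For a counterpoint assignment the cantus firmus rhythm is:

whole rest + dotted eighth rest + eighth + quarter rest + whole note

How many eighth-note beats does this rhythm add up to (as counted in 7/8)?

One eighth-note beat = 2 sixteenth notes.
In sixteenth notes: whole rest = 16; dotted eighth rest = 3; eighth = 2; quarter rest = 4; whole note = 16.
Adding: 16 + 3 + 2 + 4 + 16 = 41.
41 ÷ 2 = 20.5 beats.

20.5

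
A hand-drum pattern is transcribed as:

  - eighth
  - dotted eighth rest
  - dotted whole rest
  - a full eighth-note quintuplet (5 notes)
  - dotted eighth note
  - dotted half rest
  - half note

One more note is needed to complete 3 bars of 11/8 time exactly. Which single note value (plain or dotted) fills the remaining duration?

3 bars of 11/8 = 66 sixteenth notes.
Convert each value to sixteenth notes: eighth = 2; dotted eighth rest = 3; dotted whole rest = 24; a full eighth-note quintuplet (5 notes) (five quintuplet eighths span one half) = 8; dotted eighth note = 3; dotted half rest = 12; half note = 8.
Total: 2 + 3 + 24 + 8 + 3 + 12 + 8 = 60.
Remaining: 66 − 60 = 6 sixteenth notes, which is a dotted quarter note.

dotted quarter note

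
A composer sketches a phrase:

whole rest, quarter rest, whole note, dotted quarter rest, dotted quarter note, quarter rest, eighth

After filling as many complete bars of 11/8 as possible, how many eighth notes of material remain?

One bar of 11/8 = 11 eighth notes.
Working in eighth notes: whole rest = 8; quarter rest = 2; whole note = 8; dotted quarter rest = 3; dotted quarter note = 3; quarter rest = 2; eighth = 1.
Total: 8 + 2 + 8 + 3 + 3 + 2 + 1 = 27.
27 ÷ 11 = 2 complete bars with 5 eighth notes remaining.

5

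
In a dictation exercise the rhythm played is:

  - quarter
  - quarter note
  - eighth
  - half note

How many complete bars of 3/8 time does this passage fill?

3

One bar of 3/8 = 3 eighth notes.
Convert each value to eighth notes: quarter = 2; quarter note = 2; eighth = 1; half note = 4.
Sum: 2 + 2 + 1 + 4 = 9.
9 ÷ 3 = 3 complete bars with 0 left over.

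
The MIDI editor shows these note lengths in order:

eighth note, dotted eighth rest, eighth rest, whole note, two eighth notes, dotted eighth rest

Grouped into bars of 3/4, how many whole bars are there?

2

One bar of 3/4 = 12 sixteenth notes.
Working in sixteenth notes: eighth note = 2; dotted eighth rest = 3; eighth rest = 2; whole note = 16; eighth note = 2; eighth note = 2; dotted eighth rest = 3.
Total: 2 + 3 + 2 + 16 + 2 + 2 + 3 = 30.
30 ÷ 12 = 2 complete bars with 6 left over.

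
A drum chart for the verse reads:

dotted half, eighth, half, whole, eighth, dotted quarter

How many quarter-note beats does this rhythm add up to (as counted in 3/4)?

One quarter-note beat = 2 eighth notes.
Express everything in eighth notes: dotted half = 6; eighth = 1; half = 4; whole = 8; eighth = 1; dotted quarter = 3.
Altogether 6 + 1 + 4 + 8 + 1 + 3 = 23.
23 ÷ 2 = 11.5 beats.

11.5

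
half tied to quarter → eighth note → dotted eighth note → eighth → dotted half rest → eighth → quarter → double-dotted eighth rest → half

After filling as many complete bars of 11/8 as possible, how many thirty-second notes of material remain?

9

One bar of 11/8 = 44 thirty-second notes.
Convert each value to thirty-second notes: half tied to quarter (half + quarter) = 24; eighth note = 4; dotted eighth note = 6; eighth = 4; dotted half rest = 24; eighth = 4; quarter = 8; double-dotted eighth rest = 7; half = 16.
Total: 24 + 4 + 6 + 4 + 24 + 4 + 8 + 7 + 16 = 97.
97 ÷ 44 = 2 complete bars with 9 thirty-second notes remaining.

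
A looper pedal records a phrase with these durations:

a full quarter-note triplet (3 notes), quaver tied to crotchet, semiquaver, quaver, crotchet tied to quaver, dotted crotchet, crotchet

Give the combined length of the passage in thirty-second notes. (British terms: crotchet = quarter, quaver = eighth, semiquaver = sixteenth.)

66

Each duration in thirty-second notes: a full quarter-note triplet (3 notes) (three triplet quarters span one half) = 16; quaver tied to crotchet (quaver + crotchet) = 12; semiquaver = 2; quaver = 4; crotchet tied to quaver (crotchet + quaver) = 12; dotted crotchet = 12; crotchet = 8.
Adding: 16 + 12 + 2 + 4 + 12 + 12 + 8 = 66 thirty-second notes.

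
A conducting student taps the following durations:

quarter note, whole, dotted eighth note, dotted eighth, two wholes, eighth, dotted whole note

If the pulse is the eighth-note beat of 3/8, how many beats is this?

42

One eighth-note beat = 2 sixteenth notes.
Express everything in sixteenth notes: quarter note = 4; whole = 16; dotted eighth note = 3; dotted eighth = 3; whole = 16; whole = 16; eighth = 2; dotted whole note = 24.
Altogether 4 + 16 + 3 + 3 + 16 + 16 + 2 + 24 = 84.
84 ÷ 2 = 42 beats.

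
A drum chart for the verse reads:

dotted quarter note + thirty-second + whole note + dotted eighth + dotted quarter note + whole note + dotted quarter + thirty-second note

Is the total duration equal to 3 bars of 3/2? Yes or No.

One bar of 3/2 = 48 thirty-second notes, so 3 bars = 144.
Express everything in thirty-second notes: dotted quarter note = 12; thirty-second = 1; whole note = 32; dotted eighth = 6; dotted quarter note = 12; whole note = 32; dotted quarter = 12; thirty-second note = 1.
Total: 12 + 1 + 32 + 6 + 12 + 32 + 12 + 1 = 108.
108 falls short of 144, so the answer is No.

No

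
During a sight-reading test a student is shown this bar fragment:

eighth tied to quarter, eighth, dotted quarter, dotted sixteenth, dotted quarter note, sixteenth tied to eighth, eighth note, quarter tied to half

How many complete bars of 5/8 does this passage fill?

3

One bar of 5/8 = 20 thirty-second notes.
Express everything in thirty-second notes: eighth tied to quarter (eighth + quarter) = 12; eighth = 4; dotted quarter = 12; dotted sixteenth = 3; dotted quarter note = 12; sixteenth tied to eighth (sixteenth + eighth) = 6; eighth note = 4; quarter tied to half (quarter + half) = 24.
Adding: 12 + 4 + 12 + 3 + 12 + 6 + 4 + 24 = 77.
77 ÷ 20 = 3 complete bars with 17 left over.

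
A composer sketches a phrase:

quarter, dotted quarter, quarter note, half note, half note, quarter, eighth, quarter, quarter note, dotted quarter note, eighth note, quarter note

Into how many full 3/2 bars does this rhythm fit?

2

One bar of 3/2 = 12 eighth notes.
Express everything in eighth notes: quarter = 2; dotted quarter = 3; quarter note = 2; half note = 4; half note = 4; quarter = 2; eighth = 1; quarter = 2; quarter note = 2; dotted quarter note = 3; eighth note = 1; quarter note = 2.
Total: 2 + 3 + 2 + 4 + 4 + 2 + 1 + 2 + 2 + 3 + 1 + 2 = 28.
28 ÷ 12 = 2 complete bars with 4 left over.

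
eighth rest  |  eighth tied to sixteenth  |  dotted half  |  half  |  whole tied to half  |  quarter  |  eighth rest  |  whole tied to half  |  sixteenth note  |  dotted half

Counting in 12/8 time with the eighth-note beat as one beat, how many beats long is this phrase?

46

One eighth-note beat = 2 sixteenth notes.
Each duration in sixteenth notes: eighth rest = 2; eighth tied to sixteenth (eighth + sixteenth) = 3; dotted half = 12; half = 8; whole tied to half (whole + half) = 24; quarter = 4; eighth rest = 2; whole tied to half (whole + half) = 24; sixteenth note = 1; dotted half = 12.
Altogether 2 + 3 + 12 + 8 + 24 + 4 + 2 + 24 + 1 + 12 = 92.
92 ÷ 2 = 46 beats.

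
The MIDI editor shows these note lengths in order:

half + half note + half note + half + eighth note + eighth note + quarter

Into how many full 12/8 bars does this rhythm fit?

One bar of 12/8 = 12 eighth notes.
Express everything in eighth notes: half = 4; half note = 4; half note = 4; half = 4; eighth note = 1; eighth note = 1; quarter = 2.
Total: 4 + 4 + 4 + 4 + 1 + 1 + 2 = 20.
20 ÷ 12 = 1 complete bar with 8 left over.

1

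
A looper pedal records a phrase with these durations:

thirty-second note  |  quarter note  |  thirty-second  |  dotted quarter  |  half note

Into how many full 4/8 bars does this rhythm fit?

One bar of 4/8 = 16 thirty-second notes.
In thirty-second notes: thirty-second note = 1; quarter note = 8; thirty-second = 1; dotted quarter = 12; half note = 16.
Total: 1 + 8 + 1 + 12 + 16 = 38.
38 ÷ 16 = 2 complete bars with 6 left over.

2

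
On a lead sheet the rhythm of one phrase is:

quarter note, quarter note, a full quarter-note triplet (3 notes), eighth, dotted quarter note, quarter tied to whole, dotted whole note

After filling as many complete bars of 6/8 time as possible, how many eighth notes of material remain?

4

One bar of 6/8 = 6 eighth notes.
In eighth notes: quarter note = 2; quarter note = 2; a full quarter-note triplet (3 notes) (three triplet quarters span one half) = 4; eighth = 1; dotted quarter note = 3; quarter tied to whole (quarter + whole) = 10; dotted whole note = 12.
Total: 2 + 2 + 4 + 1 + 3 + 10 + 12 = 34.
34 ÷ 6 = 5 complete bars with 4 eighth notes remaining.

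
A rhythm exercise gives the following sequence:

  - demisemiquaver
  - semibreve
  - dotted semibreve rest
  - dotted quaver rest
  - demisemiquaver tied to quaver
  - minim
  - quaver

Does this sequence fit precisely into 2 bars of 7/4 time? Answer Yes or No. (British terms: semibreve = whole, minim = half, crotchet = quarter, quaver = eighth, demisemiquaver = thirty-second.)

One bar of 7/4 = 56 thirty-second notes, so 2 bars = 112.
Express everything in thirty-second notes: demisemiquaver = 1; semibreve = 32; dotted semibreve rest = 48; dotted quaver rest = 6; demisemiquaver tied to quaver (demisemiquaver + quaver) = 5; minim = 16; quaver = 4.
Sum: 1 + 32 + 48 + 6 + 5 + 16 + 4 = 112.
112 equals 112, so the answer is Yes.

Yes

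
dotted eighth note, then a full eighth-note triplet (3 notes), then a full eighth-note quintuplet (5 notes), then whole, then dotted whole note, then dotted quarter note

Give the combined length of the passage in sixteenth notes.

61

Convert each value to sixteenth notes: dotted eighth note = 3; a full eighth-note triplet (3 notes) (three triplet eighths span one quarter) = 4; a full eighth-note quintuplet (5 notes) (five quintuplet eighths span one half) = 8; whole = 16; dotted whole note = 24; dotted quarter note = 6.
Adding: 3 + 4 + 8 + 16 + 24 + 6 = 61 sixteenth notes.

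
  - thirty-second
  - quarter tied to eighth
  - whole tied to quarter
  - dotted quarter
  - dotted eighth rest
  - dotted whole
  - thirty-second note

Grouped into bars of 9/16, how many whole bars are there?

6

One bar of 9/16 = 18 thirty-second notes.
Each duration in thirty-second notes: thirty-second = 1; quarter tied to eighth (quarter + eighth) = 12; whole tied to quarter (whole + quarter) = 40; dotted quarter = 12; dotted eighth rest = 6; dotted whole = 48; thirty-second note = 1.
Sum: 1 + 12 + 40 + 12 + 6 + 48 + 1 = 120.
120 ÷ 18 = 6 complete bars with 12 left over.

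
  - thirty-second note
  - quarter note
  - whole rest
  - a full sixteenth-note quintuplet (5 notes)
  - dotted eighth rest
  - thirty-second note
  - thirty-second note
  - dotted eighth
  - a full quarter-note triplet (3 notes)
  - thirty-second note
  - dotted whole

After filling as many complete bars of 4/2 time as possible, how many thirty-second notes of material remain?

One bar of 4/2 = 64 thirty-second notes.
In thirty-second notes: thirty-second note = 1; quarter note = 8; whole rest = 32; a full sixteenth-note quintuplet (5 notes) (five quintuplet sixteenths span one quarter) = 8; dotted eighth rest = 6; thirty-second note = 1; thirty-second note = 1; dotted eighth = 6; a full quarter-note triplet (3 notes) (three triplet quarters span one half) = 16; thirty-second note = 1; dotted whole = 48.
Altogether 1 + 8 + 32 + 8 + 6 + 1 + 1 + 6 + 16 + 1 + 48 = 128.
128 ÷ 64 = 2 complete bars with 0 thirty-second notes remaining.

0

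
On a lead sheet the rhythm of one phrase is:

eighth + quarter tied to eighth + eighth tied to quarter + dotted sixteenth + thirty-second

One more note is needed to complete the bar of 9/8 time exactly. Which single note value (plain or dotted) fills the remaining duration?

The bar of 9/8 = 36 thirty-second notes.
Express everything in thirty-second notes: eighth = 4; quarter tied to eighth (quarter + eighth) = 12; eighth tied to quarter (eighth + quarter) = 12; dotted sixteenth = 3; thirty-second = 1.
Sum: 4 + 12 + 12 + 3 + 1 = 32.
Remaining: 36 − 32 = 4 thirty-second notes, which is a eighth note.

eighth note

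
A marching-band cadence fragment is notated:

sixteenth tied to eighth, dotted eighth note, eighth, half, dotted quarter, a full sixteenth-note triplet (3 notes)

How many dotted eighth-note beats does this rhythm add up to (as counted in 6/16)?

8

One dotted eighth-note beat = 3 sixteenth notes.
Express everything in sixteenth notes: sixteenth tied to eighth (sixteenth + eighth) = 3; dotted eighth note = 3; eighth = 2; half = 8; dotted quarter = 6; a full sixteenth-note triplet (3 notes) (three triplet sixteenths span one eighth) = 2.
Adding: 3 + 3 + 2 + 8 + 6 + 2 = 24.
24 ÷ 3 = 8 beats.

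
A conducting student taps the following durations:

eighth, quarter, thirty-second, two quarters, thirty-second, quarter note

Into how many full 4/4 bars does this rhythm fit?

1

One bar of 4/4 = 32 thirty-second notes.
In thirty-second notes: eighth = 4; quarter = 8; thirty-second = 1; quarter = 8; quarter = 8; thirty-second = 1; quarter note = 8.
Sum: 4 + 8 + 1 + 8 + 8 + 1 + 8 = 38.
38 ÷ 32 = 1 complete bar with 6 left over.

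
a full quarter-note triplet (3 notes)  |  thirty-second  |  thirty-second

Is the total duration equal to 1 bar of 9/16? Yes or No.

Yes

One bar of 9/16 = 18 thirty-second notes.
Working in thirty-second notes: a full quarter-note triplet (3 notes) (three triplet quarters span one half) = 16; thirty-second = 1; thirty-second = 1.
Adding: 16 + 1 + 1 = 18.
18 equals 18, so the answer is Yes.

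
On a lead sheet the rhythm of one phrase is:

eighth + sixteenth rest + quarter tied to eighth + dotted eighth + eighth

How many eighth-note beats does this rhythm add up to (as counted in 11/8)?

One eighth-note beat = 2 sixteenth notes.
In sixteenth notes: eighth = 2; sixteenth rest = 1; quarter tied to eighth (quarter + eighth) = 6; dotted eighth = 3; eighth = 2.
Adding: 2 + 1 + 6 + 3 + 2 = 14.
14 ÷ 2 = 7 beats.

7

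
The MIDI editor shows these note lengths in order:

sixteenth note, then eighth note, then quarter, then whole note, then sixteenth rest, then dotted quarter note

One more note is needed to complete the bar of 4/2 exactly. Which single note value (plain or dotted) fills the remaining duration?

The bar of 4/2 = 32 sixteenth notes.
Convert each value to sixteenth notes: sixteenth note = 1; eighth note = 2; quarter = 4; whole note = 16; sixteenth rest = 1; dotted quarter note = 6.
Total: 1 + 2 + 4 + 16 + 1 + 6 = 30.
Remaining: 32 − 30 = 2 sixteenth notes, which is a eighth note.

eighth note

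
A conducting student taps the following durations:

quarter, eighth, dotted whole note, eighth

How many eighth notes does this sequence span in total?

In eighth notes: quarter = 2; eighth = 1; dotted whole note = 12; eighth = 1.
Total: 2 + 1 + 12 + 1 = 16 eighth notes.

16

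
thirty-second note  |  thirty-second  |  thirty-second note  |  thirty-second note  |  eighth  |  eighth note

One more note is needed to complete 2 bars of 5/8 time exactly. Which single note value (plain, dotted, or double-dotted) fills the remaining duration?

double-dotted half note

2 bars of 5/8 = 40 thirty-second notes.
Convert each value to thirty-second notes: thirty-second note = 1; thirty-second = 1; thirty-second note = 1; thirty-second note = 1; eighth = 4; eighth note = 4.
Altogether 1 + 1 + 1 + 1 + 4 + 4 = 12.
Remaining: 40 − 12 = 28 thirty-second notes, which is a double-dotted half note.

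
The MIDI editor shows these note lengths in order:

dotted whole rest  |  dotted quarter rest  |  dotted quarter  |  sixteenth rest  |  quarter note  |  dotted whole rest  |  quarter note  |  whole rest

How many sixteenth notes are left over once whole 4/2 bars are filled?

21

One bar of 4/2 = 32 sixteenth notes.
Express everything in sixteenth notes: dotted whole rest = 24; dotted quarter rest = 6; dotted quarter = 6; sixteenth rest = 1; quarter note = 4; dotted whole rest = 24; quarter note = 4; whole rest = 16.
Adding: 24 + 6 + 6 + 1 + 4 + 24 + 4 + 16 = 85.
85 ÷ 32 = 2 complete bars with 21 sixteenth notes remaining.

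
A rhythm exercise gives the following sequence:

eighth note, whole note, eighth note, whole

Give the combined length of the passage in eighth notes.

18

Convert each value to eighth notes: eighth note = 1; whole note = 8; eighth note = 1; whole = 8.
Adding: 1 + 8 + 1 + 8 = 18 eighth notes.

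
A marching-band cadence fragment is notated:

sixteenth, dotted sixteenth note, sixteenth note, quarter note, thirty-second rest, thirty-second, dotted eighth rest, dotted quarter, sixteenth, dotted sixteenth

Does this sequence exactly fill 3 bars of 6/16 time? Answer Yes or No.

One bar of 6/16 = 12 thirty-second notes, so 3 bars = 36.
Working in thirty-second notes: sixteenth = 2; dotted sixteenth note = 3; sixteenth note = 2; quarter note = 8; thirty-second rest = 1; thirty-second = 1; dotted eighth rest = 6; dotted quarter = 12; sixteenth = 2; dotted sixteenth = 3.
Altogether 2 + 3 + 2 + 8 + 1 + 1 + 6 + 12 + 2 + 3 = 40.
40 exceeds 36, so the answer is No.

No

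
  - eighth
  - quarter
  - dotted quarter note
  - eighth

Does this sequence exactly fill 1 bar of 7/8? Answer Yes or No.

One bar of 7/8 = 7 eighth notes.
Each duration in eighth notes: eighth = 1; quarter = 2; dotted quarter note = 3; eighth = 1.
Sum: 1 + 2 + 3 + 1 = 7.
7 equals 7, so the answer is Yes.

Yes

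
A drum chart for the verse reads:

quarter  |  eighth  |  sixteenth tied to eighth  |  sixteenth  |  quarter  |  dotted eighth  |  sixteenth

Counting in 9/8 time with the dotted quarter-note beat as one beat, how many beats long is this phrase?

3

One dotted quarter-note beat = 6 sixteenth notes.
Working in sixteenth notes: quarter = 4; eighth = 2; sixteenth tied to eighth (sixteenth + eighth) = 3; sixteenth = 1; quarter = 4; dotted eighth = 3; sixteenth = 1.
Altogether 4 + 2 + 3 + 1 + 4 + 3 + 1 = 18.
18 ÷ 6 = 3 beats.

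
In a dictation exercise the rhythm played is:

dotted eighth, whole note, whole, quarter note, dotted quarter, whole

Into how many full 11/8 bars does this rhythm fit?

2

One bar of 11/8 = 22 sixteenth notes.
Convert each value to sixteenth notes: dotted eighth = 3; whole note = 16; whole = 16; quarter note = 4; dotted quarter = 6; whole = 16.
Sum: 3 + 16 + 16 + 4 + 6 + 16 = 61.
61 ÷ 22 = 2 complete bars with 17 left over.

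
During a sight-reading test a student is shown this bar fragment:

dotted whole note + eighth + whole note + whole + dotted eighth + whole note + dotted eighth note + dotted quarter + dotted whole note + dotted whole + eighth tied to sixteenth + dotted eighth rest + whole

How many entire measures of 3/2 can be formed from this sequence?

One bar of 3/2 = 24 sixteenth notes.
In sixteenth notes: dotted whole note = 24; eighth = 2; whole note = 16; whole = 16; dotted eighth = 3; whole note = 16; dotted eighth note = 3; dotted quarter = 6; dotted whole note = 24; dotted whole = 24; eighth tied to sixteenth (eighth + sixteenth) = 3; dotted eighth rest = 3; whole = 16.
Adding: 24 + 2 + 16 + 16 + 3 + 16 + 3 + 6 + 24 + 24 + 3 + 3 + 16 = 156.
156 ÷ 24 = 6 complete bars with 12 left over.

6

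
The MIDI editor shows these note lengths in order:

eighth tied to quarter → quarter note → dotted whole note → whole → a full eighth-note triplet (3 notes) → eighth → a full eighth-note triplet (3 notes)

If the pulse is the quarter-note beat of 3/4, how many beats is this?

15

One quarter-note beat = 2 eighth notes.
In eighth notes: eighth tied to quarter (eighth + quarter) = 3; quarter note = 2; dotted whole note = 12; whole = 8; a full eighth-note triplet (3 notes) (three triplet eighths span one quarter) = 2; eighth = 1; a full eighth-note triplet (3 notes) (three triplet eighths span one quarter) = 2.
Total: 3 + 2 + 12 + 8 + 2 + 1 + 2 = 30.
30 ÷ 2 = 15 beats.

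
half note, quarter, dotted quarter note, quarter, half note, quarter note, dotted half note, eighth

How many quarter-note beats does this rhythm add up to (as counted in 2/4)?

One quarter-note beat = 2 eighth notes.
Express everything in eighth notes: half note = 4; quarter = 2; dotted quarter note = 3; quarter = 2; half note = 4; quarter note = 2; dotted half note = 6; eighth = 1.
Total: 4 + 2 + 3 + 2 + 4 + 2 + 6 + 1 = 24.
24 ÷ 2 = 12 beats.

12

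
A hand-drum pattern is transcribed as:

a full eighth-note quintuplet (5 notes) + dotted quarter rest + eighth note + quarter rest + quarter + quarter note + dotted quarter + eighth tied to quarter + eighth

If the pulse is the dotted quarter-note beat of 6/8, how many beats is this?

One dotted quarter-note beat = 3 eighth notes.
Each duration in eighth notes: a full eighth-note quintuplet (5 notes) (five quintuplet eighths span one half) = 4; dotted quarter rest = 3; eighth note = 1; quarter rest = 2; quarter = 2; quarter note = 2; dotted quarter = 3; eighth tied to quarter (eighth + quarter) = 3; eighth = 1.
Sum: 4 + 3 + 1 + 2 + 2 + 2 + 3 + 3 + 1 = 21.
21 ÷ 3 = 7 beats.

7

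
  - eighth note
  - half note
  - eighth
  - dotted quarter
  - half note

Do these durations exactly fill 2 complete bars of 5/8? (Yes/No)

No

One bar of 5/8 = 5 eighth notes, so 2 bars = 10.
In eighth notes: eighth note = 1; half note = 4; eighth = 1; dotted quarter = 3; half note = 4.
Adding: 1 + 4 + 1 + 3 + 4 = 13.
13 exceeds 10, so the answer is No.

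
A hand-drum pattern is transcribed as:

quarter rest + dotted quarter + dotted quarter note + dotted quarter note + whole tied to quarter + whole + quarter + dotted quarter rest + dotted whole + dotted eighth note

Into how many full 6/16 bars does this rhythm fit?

15

One bar of 6/16 = 6 sixteenth notes.
Express everything in sixteenth notes: quarter rest = 4; dotted quarter = 6; dotted quarter note = 6; dotted quarter note = 6; whole tied to quarter (whole + quarter) = 20; whole = 16; quarter = 4; dotted quarter rest = 6; dotted whole = 24; dotted eighth note = 3.
Altogether 4 + 6 + 6 + 6 + 20 + 16 + 4 + 6 + 24 + 3 = 95.
95 ÷ 6 = 15 complete bars with 5 left over.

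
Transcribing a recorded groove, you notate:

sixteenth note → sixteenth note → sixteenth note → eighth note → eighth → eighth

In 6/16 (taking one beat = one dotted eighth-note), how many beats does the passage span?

One dotted eighth-note beat = 3 sixteenth notes.
Convert each value to sixteenth notes: sixteenth note = 1; sixteenth note = 1; sixteenth note = 1; eighth note = 2; eighth = 2; eighth = 2.
Adding: 1 + 1 + 1 + 2 + 2 + 2 = 9.
9 ÷ 3 = 3 beats.

3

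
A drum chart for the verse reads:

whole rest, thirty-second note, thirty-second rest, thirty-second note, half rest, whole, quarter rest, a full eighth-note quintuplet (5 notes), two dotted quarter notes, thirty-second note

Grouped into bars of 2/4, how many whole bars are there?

One bar of 2/4 = 16 thirty-second notes.
Each duration in thirty-second notes: whole rest = 32; thirty-second note = 1; thirty-second rest = 1; thirty-second note = 1; half rest = 16; whole = 32; quarter rest = 8; a full eighth-note quintuplet (5 notes) (five quintuplet eighths span one half) = 16; dotted quarter note = 12; dotted quarter note = 12; thirty-second note = 1.
Altogether 32 + 1 + 1 + 1 + 16 + 32 + 8 + 16 + 12 + 12 + 1 = 132.
132 ÷ 16 = 8 complete bars with 4 left over.

8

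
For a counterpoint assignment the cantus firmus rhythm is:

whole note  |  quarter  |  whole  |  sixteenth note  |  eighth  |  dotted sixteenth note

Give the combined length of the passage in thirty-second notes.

Working in thirty-second notes: whole note = 32; quarter = 8; whole = 32; sixteenth note = 2; eighth = 4; dotted sixteenth note = 3.
Altogether 32 + 8 + 32 + 2 + 4 + 3 = 81 thirty-second notes.

81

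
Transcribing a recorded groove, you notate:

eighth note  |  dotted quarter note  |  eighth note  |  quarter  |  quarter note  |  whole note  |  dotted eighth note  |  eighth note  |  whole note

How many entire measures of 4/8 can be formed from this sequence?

6

One bar of 4/8 = 8 sixteenth notes.
Express everything in sixteenth notes: eighth note = 2; dotted quarter note = 6; eighth note = 2; quarter = 4; quarter note = 4; whole note = 16; dotted eighth note = 3; eighth note = 2; whole note = 16.
Sum: 2 + 6 + 2 + 4 + 4 + 16 + 3 + 2 + 16 = 55.
55 ÷ 8 = 6 complete bars with 7 left over.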